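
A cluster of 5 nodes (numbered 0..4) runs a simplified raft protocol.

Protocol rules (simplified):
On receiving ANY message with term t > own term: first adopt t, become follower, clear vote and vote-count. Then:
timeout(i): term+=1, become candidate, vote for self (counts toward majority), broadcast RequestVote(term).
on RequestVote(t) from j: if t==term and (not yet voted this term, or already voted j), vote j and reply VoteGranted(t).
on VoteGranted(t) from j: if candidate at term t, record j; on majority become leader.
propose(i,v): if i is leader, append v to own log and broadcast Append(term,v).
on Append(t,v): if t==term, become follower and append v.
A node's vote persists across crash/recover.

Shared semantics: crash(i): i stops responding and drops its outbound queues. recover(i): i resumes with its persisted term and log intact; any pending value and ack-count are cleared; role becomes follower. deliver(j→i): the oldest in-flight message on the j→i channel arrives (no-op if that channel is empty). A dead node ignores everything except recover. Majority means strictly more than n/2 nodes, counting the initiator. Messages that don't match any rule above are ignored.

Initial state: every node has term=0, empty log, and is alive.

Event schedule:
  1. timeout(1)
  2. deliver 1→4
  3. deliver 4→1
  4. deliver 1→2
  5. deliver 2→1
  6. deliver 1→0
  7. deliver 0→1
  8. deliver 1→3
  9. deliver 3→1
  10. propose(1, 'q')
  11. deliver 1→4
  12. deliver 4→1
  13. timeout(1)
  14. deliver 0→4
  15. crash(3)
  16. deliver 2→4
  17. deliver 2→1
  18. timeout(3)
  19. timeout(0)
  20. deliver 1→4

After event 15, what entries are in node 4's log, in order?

q

[1] timeout(1) → N1(cand t1 [-])
[2] deliver 1→4 → N4(foll t1 [-])
[3] deliver 4→1 → ∅
[4] deliver 1→2 → N2(foll t1 [-])
[5] deliver 2→1 → N1(lead t1 [-])
[6] deliver 1→0 → N0(foll t1 [-])
[7] deliver 0→1 → ∅
[8] deliver 1→3 → N3(foll t1 [-])
[9] deliver 3→1 → ∅
[10] propose(1,'q') → N1(lead t1 [q])
[11] deliver 1→4 → N4(foll t1 [q])
[12] deliver 4→1 → ∅
[13] timeout(1) → N1(cand t2 [q])
[14] deliver 0→4 → ∅
[15] crash(3) → N3(✗foll t1 [-])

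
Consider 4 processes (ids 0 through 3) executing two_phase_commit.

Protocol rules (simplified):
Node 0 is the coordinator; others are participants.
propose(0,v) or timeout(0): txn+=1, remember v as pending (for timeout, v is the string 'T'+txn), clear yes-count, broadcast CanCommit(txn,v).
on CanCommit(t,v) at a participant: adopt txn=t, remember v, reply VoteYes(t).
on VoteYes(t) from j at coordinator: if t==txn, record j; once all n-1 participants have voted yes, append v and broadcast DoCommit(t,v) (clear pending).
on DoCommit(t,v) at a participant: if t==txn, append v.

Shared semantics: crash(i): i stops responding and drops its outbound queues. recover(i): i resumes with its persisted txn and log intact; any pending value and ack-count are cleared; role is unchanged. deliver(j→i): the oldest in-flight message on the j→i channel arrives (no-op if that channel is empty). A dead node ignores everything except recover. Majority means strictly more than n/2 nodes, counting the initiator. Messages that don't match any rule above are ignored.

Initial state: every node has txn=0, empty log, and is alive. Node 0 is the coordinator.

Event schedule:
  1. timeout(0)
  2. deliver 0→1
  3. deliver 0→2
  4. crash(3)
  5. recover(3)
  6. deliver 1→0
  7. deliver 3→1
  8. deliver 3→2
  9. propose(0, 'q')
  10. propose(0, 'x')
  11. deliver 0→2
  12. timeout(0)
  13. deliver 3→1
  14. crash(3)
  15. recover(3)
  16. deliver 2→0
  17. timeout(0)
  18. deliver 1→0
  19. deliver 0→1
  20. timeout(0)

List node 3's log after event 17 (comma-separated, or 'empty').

after 1 — timeout(0): n0:coor/t1/[-]
after 2 — deliver 0→1: n1:part/t1/[-]
after 3 — deliver 0→2: n2:part/t1/[-]
after 4 — crash(3): n3:✗part/t0/[-]
after 5 — recover(3): n3:part/t0/[-]
after 6 — deliver 1→0: ·
after 7 — deliver 3→1: ·
after 8 — deliver 3→2: ·
after 9 — propose(0,'q'): n0:coor/t2/[-]
after 10 — propose(0,'x'): n0:coor/t3/[-]
after 11 — deliver 0→2: n2:part/t2/[-]
after 12 — timeout(0): n0:coor/t4/[-]
after 13 — deliver 3→1: ·
after 14 — crash(3): n3:✗part/t0/[-]
after 15 — recover(3): n3:part/t0/[-]
after 16 — deliver 2→0: ·
after 17 — timeout(0): n0:coor/t5/[-]

empty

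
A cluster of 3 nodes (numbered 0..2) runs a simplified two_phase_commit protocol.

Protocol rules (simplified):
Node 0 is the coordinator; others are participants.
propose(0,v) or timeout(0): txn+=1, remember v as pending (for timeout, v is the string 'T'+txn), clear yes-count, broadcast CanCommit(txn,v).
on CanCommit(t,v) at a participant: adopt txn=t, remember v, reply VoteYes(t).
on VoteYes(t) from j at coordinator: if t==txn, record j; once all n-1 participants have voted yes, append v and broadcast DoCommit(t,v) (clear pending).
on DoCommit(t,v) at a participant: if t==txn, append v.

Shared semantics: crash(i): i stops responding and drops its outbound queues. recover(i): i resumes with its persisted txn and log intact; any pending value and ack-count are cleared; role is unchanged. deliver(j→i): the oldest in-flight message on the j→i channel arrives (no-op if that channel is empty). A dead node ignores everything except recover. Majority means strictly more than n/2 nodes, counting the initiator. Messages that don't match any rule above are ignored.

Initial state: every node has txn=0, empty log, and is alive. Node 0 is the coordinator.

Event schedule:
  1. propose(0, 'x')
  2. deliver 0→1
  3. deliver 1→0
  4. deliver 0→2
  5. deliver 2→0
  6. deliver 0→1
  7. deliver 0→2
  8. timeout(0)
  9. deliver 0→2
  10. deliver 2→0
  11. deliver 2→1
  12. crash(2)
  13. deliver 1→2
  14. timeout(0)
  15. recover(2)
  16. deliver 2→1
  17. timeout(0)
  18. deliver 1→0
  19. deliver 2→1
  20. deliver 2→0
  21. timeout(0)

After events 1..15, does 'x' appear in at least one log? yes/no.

yes

step 1 propose(0,'x'): 0={coor,t=1,log=-}
step 2 deliver 0→1: 1={part,t=1,log=-}
step 3 deliver 1→0: —
step 4 deliver 0→2: 2={part,t=1,log=-}
step 5 deliver 2→0: 0={coor,t=1,log=x}
step 6 deliver 0→1: 1={part,t=1,log=x}
step 7 deliver 0→2: 2={part,t=1,log=x}
step 8 timeout(0): 0={coor,t=2,log=x}
step 9 deliver 0→2: 2={part,t=2,log=x}
step 10 deliver 2→0: —
step 11 deliver 2→1: —
step 12 crash(2): 2={✗part,t=2,log=x}
step 13 deliver 1→2: —
step 14 timeout(0): 0={coor,t=3,log=x}
step 15 recover(2): 2={part,t=2,log=x}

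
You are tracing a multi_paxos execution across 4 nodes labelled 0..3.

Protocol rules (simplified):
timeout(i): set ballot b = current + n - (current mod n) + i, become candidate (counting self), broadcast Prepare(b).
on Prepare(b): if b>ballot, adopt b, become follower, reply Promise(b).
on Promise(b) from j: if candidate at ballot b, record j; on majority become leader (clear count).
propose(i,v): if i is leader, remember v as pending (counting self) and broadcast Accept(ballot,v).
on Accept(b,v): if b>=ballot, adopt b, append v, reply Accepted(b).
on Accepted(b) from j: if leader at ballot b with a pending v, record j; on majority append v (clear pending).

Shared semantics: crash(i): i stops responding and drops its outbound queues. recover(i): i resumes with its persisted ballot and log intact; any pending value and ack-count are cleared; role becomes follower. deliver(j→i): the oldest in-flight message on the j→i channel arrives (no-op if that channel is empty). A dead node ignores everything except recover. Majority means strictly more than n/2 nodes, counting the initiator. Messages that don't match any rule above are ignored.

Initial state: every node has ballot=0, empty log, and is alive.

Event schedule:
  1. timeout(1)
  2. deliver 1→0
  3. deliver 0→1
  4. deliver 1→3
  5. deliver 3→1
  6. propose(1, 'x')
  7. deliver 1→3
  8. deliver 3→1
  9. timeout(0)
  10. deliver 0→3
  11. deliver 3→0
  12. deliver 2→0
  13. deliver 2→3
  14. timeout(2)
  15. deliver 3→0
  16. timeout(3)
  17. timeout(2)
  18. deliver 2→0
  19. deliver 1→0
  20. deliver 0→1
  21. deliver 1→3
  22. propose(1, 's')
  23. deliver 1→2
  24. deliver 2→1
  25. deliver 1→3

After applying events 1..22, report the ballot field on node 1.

8

e1 timeout(1): 1[cand,b=5,-]
e2 deliver 1→0: 0[foll,b=5,-]
e3 deliver 0→1: ·
e4 deliver 1→3: 3[foll,b=5,-]
e5 deliver 3→1: 1[lead,b=5,-]
e6 propose(1,'x'): ·
e7 deliver 1→3: 3[foll,b=5,x]
e8 deliver 3→1: ·
e9 timeout(0): 0[cand,b=8,-]
e10 deliver 0→3: 3[foll,b=8,x]
e11 deliver 3→0: ·
e12 deliver 2→0: ·
e13 deliver 2→3: ·
e14 timeout(2): 2[cand,b=6,-]
e15 deliver 3→0: ·
e16 timeout(3): 3[cand,b=15,x]
e17 timeout(2): 2[cand,b=10,-]
e18 deliver 2→0: ·
e19 deliver 1→0: ·
e20 deliver 0→1: 1[foll,b=8,-]
e21 deliver 1→3: ·
e22 propose(1,'s'): ·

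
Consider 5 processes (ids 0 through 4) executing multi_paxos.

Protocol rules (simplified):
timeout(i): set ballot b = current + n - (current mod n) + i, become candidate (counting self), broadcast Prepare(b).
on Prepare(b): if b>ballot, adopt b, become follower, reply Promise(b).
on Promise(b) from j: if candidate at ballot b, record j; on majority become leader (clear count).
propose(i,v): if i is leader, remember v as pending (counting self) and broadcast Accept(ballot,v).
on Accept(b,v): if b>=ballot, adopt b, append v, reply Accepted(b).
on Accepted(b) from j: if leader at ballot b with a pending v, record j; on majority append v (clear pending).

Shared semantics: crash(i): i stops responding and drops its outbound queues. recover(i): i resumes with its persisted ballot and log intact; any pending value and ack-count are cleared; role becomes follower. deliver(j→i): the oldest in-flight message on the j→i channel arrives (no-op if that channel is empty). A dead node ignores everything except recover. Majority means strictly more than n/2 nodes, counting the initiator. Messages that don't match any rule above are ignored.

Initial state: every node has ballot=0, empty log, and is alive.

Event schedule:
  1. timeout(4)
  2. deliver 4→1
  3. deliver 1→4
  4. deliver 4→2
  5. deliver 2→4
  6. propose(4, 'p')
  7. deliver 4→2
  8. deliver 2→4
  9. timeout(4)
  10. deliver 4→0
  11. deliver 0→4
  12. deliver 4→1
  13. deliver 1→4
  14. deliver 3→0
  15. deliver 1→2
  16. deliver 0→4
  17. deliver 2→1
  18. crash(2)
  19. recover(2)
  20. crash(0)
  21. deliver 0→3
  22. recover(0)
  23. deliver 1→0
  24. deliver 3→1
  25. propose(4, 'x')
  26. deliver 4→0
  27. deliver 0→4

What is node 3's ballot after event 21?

[1] timeout(4) → N4(cand b9 [-])
[2] deliver 4→1 → N1(foll b9 [-])
[3] deliver 1→4 → ∅
[4] deliver 4→2 → N2(foll b9 [-])
[5] deliver 2→4 → N4(lead b9 [-])
[6] propose(4,'p') → ∅
[7] deliver 4→2 → N2(foll b9 [p])
[8] deliver 2→4 → ∅
[9] timeout(4) → N4(cand b14 [-])
[10] deliver 4→0 → N0(foll b9 [-])
[11] deliver 0→4 → ∅
[12] deliver 4→1 → N1(foll b9 [p])
[13] deliver 1→4 → ∅
[14] deliver 3→0 → ∅
[15] deliver 1→2 → ∅
[16] deliver 0→4 → ∅
[17] deliver 2→1 → ∅
[18] crash(2) → N2(✗foll b9 [p])
[19] recover(2) → N2(foll b9 [p])
[20] crash(0) → N0(✗foll b9 [-])
[21] deliver 0→3 → ∅

0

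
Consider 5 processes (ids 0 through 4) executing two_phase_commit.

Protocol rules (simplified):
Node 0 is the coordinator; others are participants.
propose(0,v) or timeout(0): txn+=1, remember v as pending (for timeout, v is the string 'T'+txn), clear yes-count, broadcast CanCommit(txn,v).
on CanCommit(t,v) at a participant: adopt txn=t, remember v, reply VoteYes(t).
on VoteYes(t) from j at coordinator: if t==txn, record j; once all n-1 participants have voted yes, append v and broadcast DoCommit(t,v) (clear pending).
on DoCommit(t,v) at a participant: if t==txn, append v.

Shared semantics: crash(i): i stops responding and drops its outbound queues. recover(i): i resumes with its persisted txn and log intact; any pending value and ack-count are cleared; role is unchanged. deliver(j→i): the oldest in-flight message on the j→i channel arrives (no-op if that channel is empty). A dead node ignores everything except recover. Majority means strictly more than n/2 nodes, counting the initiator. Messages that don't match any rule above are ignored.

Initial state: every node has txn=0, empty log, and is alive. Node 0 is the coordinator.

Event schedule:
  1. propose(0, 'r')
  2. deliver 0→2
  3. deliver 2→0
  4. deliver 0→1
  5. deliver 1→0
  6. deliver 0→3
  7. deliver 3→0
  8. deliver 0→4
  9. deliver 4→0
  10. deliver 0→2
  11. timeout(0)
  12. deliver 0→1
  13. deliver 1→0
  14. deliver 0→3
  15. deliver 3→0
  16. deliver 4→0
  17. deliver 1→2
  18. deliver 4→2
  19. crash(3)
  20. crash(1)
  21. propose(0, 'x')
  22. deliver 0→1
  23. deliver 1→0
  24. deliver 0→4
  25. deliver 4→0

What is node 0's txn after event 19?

[1] propose(0,'r') → N0(coor t1 [-])
[2] deliver 0→2 → N2(part t1 [-])
[3] deliver 2→0 → ∅
[4] deliver 0→1 → N1(part t1 [-])
[5] deliver 1→0 → ∅
[6] deliver 0→3 → N3(part t1 [-])
[7] deliver 3→0 → ∅
[8] deliver 0→4 → N4(part t1 [-])
[9] deliver 4→0 → N0(coor t1 [r])
[10] deliver 0→2 → N2(part t1 [r])
[11] timeout(0) → N0(coor t2 [r])
[12] deliver 0→1 → N1(part t1 [r])
[13] deliver 1→0 → ∅
[14] deliver 0→3 → N3(part t1 [r])
[15] deliver 3→0 → ∅
[16] deliver 4→0 → ∅
[17] deliver 1→2 → ∅
[18] deliver 4→2 → ∅
[19] crash(3) → N3(✗part t1 [r])

2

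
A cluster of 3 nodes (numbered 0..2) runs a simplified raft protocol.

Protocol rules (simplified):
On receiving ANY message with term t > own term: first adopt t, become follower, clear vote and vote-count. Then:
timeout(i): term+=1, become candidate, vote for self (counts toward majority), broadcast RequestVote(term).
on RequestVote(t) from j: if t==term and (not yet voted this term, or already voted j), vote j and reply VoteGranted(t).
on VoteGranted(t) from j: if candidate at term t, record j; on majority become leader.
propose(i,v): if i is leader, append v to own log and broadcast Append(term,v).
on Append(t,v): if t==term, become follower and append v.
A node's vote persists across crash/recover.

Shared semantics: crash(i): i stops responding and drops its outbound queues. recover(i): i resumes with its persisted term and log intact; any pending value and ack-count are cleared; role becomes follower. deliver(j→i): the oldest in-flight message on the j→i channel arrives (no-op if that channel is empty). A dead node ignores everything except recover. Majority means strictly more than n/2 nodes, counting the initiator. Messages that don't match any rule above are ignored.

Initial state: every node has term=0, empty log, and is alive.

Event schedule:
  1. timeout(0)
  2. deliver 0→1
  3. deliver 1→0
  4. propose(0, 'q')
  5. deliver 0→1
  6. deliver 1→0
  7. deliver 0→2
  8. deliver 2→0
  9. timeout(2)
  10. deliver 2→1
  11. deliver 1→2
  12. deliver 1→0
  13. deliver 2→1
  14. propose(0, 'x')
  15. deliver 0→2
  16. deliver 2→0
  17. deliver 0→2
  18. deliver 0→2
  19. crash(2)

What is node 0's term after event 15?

1. timeout(0):  <0:cand t1 ->
2. deliver 0→1:  <1:foll t1 ->
3. deliver 1→0:  <0:lead t1 ->
4. propose(0,'q'):  <0:lead t1 q>
5. deliver 0→1:  <1:foll t1 q>
6. deliver 1→0:  nop
7. deliver 0→2:  <2:foll t1 ->
8. deliver 2→0:  nop
9. timeout(2):  <2:cand t2 ->
10. deliver 2→1:  <1:foll t2 q>
11. deliver 1→2:  <2:lead t2 ->
12. deliver 1→0:  nop
13. deliver 2→1:  nop
14. propose(0,'x'):  <0:lead t1 q,x>
15. deliver 0→2:  nop

1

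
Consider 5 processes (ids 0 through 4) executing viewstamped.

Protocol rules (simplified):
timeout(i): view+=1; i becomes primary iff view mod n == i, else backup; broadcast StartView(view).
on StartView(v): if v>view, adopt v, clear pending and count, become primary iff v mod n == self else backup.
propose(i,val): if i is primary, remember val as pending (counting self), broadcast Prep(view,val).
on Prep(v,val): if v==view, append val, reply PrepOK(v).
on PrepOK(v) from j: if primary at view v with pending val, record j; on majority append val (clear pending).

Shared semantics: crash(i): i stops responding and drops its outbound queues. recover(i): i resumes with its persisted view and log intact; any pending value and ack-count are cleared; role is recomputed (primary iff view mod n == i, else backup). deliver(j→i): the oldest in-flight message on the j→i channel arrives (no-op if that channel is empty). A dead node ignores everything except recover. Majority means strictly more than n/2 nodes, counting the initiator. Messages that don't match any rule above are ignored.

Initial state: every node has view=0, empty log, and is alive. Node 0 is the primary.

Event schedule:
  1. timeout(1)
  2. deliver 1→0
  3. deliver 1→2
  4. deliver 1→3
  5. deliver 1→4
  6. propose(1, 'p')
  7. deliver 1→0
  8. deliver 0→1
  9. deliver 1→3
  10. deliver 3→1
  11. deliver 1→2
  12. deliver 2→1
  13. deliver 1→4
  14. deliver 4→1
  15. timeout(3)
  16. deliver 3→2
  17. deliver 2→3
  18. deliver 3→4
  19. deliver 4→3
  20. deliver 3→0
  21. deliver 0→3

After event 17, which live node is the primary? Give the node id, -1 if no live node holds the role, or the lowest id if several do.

e1 timeout(1): 1[prim,v=1,-]
e2 deliver 1→0: 0[back,v=1,-]
e3 deliver 1→2: 2[back,v=1,-]
e4 deliver 1→3: 3[back,v=1,-]
e5 deliver 1→4: 4[back,v=1,-]
e6 propose(1,'p'): ·
e7 deliver 1→0: 0[back,v=1,p]
e8 deliver 0→1: ·
e9 deliver 1→3: 3[back,v=1,p]
e10 deliver 3→1: 1[prim,v=1,p]
e11 deliver 1→2: 2[back,v=1,p]
e12 deliver 2→1: ·
e13 deliver 1→4: 4[back,v=1,p]
e14 deliver 4→1: ·
e15 timeout(3): 3[back,v=2,p]
e16 deliver 3→2: 2[prim,v=2,p]
e17 deliver 2→3: ·

1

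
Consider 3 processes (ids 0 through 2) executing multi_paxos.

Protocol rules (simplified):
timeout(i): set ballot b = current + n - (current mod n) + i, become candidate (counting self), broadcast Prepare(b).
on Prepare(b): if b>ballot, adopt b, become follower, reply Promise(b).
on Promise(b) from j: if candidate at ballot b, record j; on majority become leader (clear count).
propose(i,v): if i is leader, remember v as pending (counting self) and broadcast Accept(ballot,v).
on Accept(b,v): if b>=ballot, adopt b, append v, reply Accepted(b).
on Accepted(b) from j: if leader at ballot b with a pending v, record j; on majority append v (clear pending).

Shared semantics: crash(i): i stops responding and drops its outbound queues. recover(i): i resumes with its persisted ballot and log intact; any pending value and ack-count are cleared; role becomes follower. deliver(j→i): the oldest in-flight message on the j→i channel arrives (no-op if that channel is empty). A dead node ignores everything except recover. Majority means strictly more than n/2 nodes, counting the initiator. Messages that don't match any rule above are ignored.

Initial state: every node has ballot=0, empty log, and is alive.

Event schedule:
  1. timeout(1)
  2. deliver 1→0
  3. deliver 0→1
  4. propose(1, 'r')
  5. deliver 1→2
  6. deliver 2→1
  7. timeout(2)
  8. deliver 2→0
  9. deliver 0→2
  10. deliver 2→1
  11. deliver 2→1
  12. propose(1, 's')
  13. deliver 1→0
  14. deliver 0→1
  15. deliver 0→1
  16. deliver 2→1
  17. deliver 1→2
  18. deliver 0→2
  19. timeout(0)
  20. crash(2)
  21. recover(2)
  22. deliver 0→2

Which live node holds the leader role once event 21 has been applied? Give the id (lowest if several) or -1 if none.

1. timeout(1):  <1:cand b4 ->
2. deliver 1→0:  <0:foll b4 ->
3. deliver 0→1:  <1:lead b4 ->
4. propose(1,'r'):  nop
5. deliver 1→2:  <2:foll b4 ->
6. deliver 2→1:  nop
7. timeout(2):  <2:cand b8 ->
8. deliver 2→0:  <0:foll b8 ->
9. deliver 0→2:  <2:lead b8 ->
10. deliver 2→1:  <1:foll b8 ->
11. deliver 2→1:  nop
12. propose(1,'s'):  nop
13. deliver 1→0:  nop
14. deliver 0→1:  nop
15. deliver 0→1:  nop
16. deliver 2→1:  nop
17. deliver 1→2:  nop
18. deliver 0→2:  nop
19. timeout(0):  <0:cand b9 ->
20. crash(2):  <2:✗lead b8 ->
21. recover(2):  <2:foll b8 ->

-1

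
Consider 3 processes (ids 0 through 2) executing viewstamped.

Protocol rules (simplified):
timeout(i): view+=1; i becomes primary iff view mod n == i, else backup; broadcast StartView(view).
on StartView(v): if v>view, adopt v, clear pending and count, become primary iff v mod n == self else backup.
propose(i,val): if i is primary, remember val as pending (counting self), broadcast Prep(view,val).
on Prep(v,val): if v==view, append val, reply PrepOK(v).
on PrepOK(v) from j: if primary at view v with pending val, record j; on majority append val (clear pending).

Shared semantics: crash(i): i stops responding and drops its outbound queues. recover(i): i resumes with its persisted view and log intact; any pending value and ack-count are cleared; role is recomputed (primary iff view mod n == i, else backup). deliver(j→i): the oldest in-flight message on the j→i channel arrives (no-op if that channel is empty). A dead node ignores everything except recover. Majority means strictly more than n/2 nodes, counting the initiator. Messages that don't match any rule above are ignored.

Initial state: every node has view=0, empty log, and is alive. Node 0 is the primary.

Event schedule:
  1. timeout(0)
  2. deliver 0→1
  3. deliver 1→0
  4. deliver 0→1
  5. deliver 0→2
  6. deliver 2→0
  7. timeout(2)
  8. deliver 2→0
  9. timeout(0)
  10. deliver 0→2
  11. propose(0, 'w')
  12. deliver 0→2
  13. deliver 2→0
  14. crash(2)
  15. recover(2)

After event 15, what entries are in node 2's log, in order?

step 1 timeout(0): 0={back,v=1,log=-}
step 2 deliver 0→1: 1={prim,v=1,log=-}
step 3 deliver 1→0: —
step 4 deliver 0→1: —
step 5 deliver 0→2: 2={back,v=1,log=-}
step 6 deliver 2→0: —
step 7 timeout(2): 2={prim,v=2,log=-}
step 8 deliver 2→0: 0={back,v=2,log=-}
step 9 timeout(0): 0={prim,v=3,log=-}
step 10 deliver 0→2: 2={back,v=3,log=-}
step 11 propose(0,'w'): —
step 12 deliver 0→2: 2={back,v=3,log=w}
step 13 deliver 2→0: 0={prim,v=3,log=w}
step 14 crash(2): 2={✗back,v=3,log=w}
step 15 recover(2): 2={back,v=3,log=w}

w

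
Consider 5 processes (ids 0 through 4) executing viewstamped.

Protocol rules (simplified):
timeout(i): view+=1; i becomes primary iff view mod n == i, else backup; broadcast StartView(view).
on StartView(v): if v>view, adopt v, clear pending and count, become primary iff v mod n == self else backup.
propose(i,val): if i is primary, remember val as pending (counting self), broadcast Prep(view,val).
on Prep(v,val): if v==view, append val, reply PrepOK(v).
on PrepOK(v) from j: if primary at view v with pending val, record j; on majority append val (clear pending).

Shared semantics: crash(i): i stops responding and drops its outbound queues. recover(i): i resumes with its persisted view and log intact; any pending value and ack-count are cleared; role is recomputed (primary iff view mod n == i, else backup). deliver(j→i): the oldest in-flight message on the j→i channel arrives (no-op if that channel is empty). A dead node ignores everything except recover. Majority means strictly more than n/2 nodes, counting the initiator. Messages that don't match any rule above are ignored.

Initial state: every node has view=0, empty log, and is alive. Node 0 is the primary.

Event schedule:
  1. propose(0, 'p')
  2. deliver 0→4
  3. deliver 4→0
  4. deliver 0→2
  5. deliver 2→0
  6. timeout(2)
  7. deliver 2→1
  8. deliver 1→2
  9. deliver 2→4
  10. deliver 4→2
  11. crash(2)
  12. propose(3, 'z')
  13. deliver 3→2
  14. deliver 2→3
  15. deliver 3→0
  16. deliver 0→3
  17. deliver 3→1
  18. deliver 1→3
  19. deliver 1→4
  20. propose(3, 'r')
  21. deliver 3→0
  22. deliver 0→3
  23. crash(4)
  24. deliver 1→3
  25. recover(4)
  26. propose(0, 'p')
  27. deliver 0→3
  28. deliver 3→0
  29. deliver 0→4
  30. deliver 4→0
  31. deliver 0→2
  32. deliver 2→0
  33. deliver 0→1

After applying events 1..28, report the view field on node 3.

e1 propose(0,'p'): ·
e2 deliver 0→4: 4[back,v=0,p]
e3 deliver 4→0: ·
e4 deliver 0→2: 2[back,v=0,p]
e5 deliver 2→0: 0[prim,v=0,p]
e6 timeout(2): 2[back,v=1,p]
e7 deliver 2→1: 1[prim,v=1,-]
e8 deliver 1→2: ·
e9 deliver 2→4: 4[back,v=1,p]
e10 deliver 4→2: ·
e11 crash(2): 2[✗back,v=1,p]
e12 propose(3,'z'): ·
e13 deliver 3→2: ·
e14 deliver 2→3: ·
e15 deliver 3→0: ·
e16 deliver 0→3: 3[back,v=0,p]
e17 deliver 3→1: ·
e18 deliver 1→3: ·
e19 deliver 1→4: ·
e20 propose(3,'r'): ·
e21 deliver 3→0: ·
e22 deliver 0→3: ·
e23 crash(4): 4[✗back,v=1,p]
e24 deliver 1→3: ·
e25 recover(4): 4[back,v=1,p]
e26 propose(0,'p'): ·
e27 deliver 0→3: 3[back,v=0,p,p]
e28 deliver 3→0: ·

0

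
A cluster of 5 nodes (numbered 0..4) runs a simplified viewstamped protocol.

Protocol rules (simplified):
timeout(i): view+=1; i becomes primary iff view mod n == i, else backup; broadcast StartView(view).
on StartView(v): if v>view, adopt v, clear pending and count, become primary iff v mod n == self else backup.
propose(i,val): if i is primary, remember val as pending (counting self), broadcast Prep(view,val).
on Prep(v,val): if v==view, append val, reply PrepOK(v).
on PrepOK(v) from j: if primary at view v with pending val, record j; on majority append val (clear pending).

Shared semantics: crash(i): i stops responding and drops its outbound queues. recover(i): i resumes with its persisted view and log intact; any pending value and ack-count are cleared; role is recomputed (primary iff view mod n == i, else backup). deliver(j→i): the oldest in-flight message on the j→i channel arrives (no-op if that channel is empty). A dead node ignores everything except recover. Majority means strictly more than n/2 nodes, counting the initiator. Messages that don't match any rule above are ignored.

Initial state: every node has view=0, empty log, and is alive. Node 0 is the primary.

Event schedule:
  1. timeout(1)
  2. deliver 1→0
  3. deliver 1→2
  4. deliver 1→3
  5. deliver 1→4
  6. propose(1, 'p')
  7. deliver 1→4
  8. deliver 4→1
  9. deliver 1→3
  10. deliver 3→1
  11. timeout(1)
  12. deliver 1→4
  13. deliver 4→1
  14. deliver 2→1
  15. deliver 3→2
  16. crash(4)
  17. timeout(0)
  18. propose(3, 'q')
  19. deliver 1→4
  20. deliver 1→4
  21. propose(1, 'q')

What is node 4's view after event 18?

2

e1 timeout(1): 1[prim,v=1,-]
e2 deliver 1→0: 0[back,v=1,-]
e3 deliver 1→2: 2[back,v=1,-]
e4 deliver 1→3: 3[back,v=1,-]
e5 deliver 1→4: 4[back,v=1,-]
e6 propose(1,'p'): ·
e7 deliver 1→4: 4[back,v=1,p]
e8 deliver 4→1: ·
e9 deliver 1→3: 3[back,v=1,p]
e10 deliver 3→1: 1[prim,v=1,p]
e11 timeout(1): 1[back,v=2,p]
e12 deliver 1→4: 4[back,v=2,p]
e13 deliver 4→1: ·
e14 deliver 2→1: ·
e15 deliver 3→2: ·
e16 crash(4): 4[✗back,v=2,p]
e17 timeout(0): 0[back,v=2,-]
e18 propose(3,'q'): ·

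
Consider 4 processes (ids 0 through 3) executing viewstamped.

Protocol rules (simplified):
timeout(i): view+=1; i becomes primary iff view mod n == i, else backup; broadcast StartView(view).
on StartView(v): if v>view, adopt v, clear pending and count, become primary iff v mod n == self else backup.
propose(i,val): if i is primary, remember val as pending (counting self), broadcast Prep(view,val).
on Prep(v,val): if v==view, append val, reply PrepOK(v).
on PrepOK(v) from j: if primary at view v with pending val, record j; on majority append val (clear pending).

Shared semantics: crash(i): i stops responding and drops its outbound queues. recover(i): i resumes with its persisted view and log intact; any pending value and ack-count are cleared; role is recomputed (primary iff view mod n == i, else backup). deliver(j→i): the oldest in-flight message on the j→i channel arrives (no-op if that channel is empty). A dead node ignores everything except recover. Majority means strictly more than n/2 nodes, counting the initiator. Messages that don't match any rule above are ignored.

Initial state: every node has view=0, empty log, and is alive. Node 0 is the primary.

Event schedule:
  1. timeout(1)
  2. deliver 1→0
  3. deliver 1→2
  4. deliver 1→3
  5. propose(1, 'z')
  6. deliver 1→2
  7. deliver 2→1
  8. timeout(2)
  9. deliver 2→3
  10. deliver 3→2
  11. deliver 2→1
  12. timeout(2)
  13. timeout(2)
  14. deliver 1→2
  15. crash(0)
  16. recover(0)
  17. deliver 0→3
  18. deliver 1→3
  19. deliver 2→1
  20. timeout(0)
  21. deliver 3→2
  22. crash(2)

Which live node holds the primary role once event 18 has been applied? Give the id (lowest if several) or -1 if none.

[1] timeout(1) → N1(prim v1 [-])
[2] deliver 1→0 → N0(back v1 [-])
[3] deliver 1→2 → N2(back v1 [-])
[4] deliver 1→3 → N3(back v1 [-])
[5] propose(1,'z') → ∅
[6] deliver 1→2 → N2(back v1 [z])
[7] deliver 2→1 → ∅
[8] timeout(2) → N2(prim v2 [z])
[9] deliver 2→3 → N3(back v2 [-])
[10] deliver 3→2 → ∅
[11] deliver 2→1 → N1(back v2 [-])
[12] timeout(2) → N2(back v3 [z])
[13] timeout(2) → N2(back v4 [z])
[14] deliver 1→2 → ∅
[15] crash(0) → N0(✗back v1 [-])
[16] recover(0) → N0(back v1 [-])
[17] deliver 0→3 → ∅
[18] deliver 1→3 → ∅

-1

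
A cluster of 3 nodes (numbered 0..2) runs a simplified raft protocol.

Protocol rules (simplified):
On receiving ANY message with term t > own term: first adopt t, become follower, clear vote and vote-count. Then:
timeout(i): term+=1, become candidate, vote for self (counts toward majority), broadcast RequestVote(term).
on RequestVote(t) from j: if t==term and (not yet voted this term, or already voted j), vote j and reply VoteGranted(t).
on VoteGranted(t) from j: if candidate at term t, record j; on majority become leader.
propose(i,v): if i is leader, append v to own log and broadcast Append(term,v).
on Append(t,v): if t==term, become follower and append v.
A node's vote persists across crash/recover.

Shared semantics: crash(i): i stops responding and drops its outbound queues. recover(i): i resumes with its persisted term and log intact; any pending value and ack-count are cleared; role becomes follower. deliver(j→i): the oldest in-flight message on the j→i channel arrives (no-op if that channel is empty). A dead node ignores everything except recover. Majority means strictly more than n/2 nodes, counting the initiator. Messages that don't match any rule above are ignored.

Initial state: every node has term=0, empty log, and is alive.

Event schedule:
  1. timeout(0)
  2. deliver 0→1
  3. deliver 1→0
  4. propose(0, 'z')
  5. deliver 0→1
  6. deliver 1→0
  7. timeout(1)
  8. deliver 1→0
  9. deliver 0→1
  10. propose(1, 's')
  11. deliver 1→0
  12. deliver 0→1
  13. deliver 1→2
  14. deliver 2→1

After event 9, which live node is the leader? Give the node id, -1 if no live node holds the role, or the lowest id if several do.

after 1 — timeout(0): n0:cand/t1/[-]
after 2 — deliver 0→1: n1:foll/t1/[-]
after 3 — deliver 1→0: n0:lead/t1/[-]
after 4 — propose(0,'z'): n0:lead/t1/[z]
after 5 — deliver 0→1: n1:foll/t1/[z]
after 6 — deliver 1→0: ·
after 7 — timeout(1): n1:cand/t2/[z]
after 8 — deliver 1→0: n0:foll/t2/[z]
after 9 — deliver 0→1: n1:lead/t2/[z]

1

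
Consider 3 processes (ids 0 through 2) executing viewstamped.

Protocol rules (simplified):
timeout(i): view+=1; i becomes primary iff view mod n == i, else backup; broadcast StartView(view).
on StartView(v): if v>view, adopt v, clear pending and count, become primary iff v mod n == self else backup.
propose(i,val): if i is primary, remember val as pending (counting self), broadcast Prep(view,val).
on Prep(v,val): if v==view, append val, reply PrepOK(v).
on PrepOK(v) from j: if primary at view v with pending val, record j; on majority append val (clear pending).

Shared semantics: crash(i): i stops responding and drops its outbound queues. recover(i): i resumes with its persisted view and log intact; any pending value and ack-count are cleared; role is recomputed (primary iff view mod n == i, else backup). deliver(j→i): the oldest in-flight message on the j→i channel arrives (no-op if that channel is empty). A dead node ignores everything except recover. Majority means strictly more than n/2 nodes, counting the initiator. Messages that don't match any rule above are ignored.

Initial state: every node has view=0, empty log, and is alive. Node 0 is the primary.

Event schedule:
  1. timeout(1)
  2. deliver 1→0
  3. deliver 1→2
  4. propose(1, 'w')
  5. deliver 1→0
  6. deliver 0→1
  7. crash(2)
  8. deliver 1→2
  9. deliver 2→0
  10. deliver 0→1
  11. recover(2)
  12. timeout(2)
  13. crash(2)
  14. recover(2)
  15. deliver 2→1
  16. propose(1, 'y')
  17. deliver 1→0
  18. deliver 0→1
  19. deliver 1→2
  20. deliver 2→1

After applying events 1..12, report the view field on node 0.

[1] timeout(1) → N1(prim v1 [-])
[2] deliver 1→0 → N0(back v1 [-])
[3] deliver 1→2 → N2(back v1 [-])
[4] propose(1,'w') → ∅
[5] deliver 1→0 → N0(back v1 [w])
[6] deliver 0→1 → N1(prim v1 [w])
[7] crash(2) → N2(✗back v1 [-])
[8] deliver 1→2 → ∅
[9] deliver 2→0 → ∅
[10] deliver 0→1 → ∅
[11] recover(2) → N2(back v1 [-])
[12] timeout(2) → N2(prim v2 [-])

1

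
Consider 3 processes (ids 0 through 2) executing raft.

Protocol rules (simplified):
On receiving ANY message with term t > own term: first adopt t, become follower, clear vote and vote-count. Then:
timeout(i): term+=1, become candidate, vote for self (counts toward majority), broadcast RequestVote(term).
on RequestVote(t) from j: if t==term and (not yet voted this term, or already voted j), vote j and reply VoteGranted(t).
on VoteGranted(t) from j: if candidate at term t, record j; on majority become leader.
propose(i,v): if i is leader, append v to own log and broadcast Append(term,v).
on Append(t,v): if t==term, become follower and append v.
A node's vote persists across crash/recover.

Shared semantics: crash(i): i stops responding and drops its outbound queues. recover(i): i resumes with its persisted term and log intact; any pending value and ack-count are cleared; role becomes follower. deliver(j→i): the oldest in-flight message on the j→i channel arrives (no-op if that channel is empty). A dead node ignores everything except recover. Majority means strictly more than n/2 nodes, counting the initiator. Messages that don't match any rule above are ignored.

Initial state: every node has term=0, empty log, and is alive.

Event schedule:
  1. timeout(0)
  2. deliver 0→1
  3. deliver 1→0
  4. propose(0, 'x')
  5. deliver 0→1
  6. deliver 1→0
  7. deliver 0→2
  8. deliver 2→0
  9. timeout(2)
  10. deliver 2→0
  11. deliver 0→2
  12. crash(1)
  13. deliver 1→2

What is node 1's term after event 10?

e1 timeout(0): 0[cand,t=1,-]
e2 deliver 0→1: 1[foll,t=1,-]
e3 deliver 1→0: 0[lead,t=1,-]
e4 propose(0,'x'): 0[lead,t=1,x]
e5 deliver 0→1: 1[foll,t=1,x]
e6 deliver 1→0: ·
e7 deliver 0→2: 2[foll,t=1,-]
e8 deliver 2→0: ·
e9 timeout(2): 2[cand,t=2,-]
e10 deliver 2→0: 0[foll,t=2,x]

1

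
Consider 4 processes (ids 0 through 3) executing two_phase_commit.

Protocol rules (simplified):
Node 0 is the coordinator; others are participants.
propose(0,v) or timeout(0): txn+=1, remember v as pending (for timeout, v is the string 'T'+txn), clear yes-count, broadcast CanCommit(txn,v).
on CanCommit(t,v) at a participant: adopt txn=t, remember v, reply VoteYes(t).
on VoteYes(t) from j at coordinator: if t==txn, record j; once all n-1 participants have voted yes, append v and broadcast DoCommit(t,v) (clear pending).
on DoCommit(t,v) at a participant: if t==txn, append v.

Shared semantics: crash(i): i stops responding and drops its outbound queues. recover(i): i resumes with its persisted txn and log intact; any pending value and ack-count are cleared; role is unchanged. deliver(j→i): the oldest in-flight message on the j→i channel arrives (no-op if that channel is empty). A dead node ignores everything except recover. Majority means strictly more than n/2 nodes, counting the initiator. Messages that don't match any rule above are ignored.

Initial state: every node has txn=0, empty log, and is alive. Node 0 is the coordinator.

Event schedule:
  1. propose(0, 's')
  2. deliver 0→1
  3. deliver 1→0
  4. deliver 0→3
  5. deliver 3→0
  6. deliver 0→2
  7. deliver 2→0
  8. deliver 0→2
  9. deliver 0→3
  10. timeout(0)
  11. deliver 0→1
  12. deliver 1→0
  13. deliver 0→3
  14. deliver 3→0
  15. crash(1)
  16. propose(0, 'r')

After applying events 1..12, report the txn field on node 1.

1

[1] propose(0,'s') → N0(coor t1 [-])
[2] deliver 0→1 → N1(part t1 [-])
[3] deliver 1→0 → ∅
[4] deliver 0→3 → N3(part t1 [-])
[5] deliver 3→0 → ∅
[6] deliver 0→2 → N2(part t1 [-])
[7] deliver 2→0 → N0(coor t1 [s])
[8] deliver 0→2 → N2(part t1 [s])
[9] deliver 0→3 → N3(part t1 [s])
[10] timeout(0) → N0(coor t2 [s])
[11] deliver 0→1 → N1(part t1 [s])
[12] deliver 1→0 → ∅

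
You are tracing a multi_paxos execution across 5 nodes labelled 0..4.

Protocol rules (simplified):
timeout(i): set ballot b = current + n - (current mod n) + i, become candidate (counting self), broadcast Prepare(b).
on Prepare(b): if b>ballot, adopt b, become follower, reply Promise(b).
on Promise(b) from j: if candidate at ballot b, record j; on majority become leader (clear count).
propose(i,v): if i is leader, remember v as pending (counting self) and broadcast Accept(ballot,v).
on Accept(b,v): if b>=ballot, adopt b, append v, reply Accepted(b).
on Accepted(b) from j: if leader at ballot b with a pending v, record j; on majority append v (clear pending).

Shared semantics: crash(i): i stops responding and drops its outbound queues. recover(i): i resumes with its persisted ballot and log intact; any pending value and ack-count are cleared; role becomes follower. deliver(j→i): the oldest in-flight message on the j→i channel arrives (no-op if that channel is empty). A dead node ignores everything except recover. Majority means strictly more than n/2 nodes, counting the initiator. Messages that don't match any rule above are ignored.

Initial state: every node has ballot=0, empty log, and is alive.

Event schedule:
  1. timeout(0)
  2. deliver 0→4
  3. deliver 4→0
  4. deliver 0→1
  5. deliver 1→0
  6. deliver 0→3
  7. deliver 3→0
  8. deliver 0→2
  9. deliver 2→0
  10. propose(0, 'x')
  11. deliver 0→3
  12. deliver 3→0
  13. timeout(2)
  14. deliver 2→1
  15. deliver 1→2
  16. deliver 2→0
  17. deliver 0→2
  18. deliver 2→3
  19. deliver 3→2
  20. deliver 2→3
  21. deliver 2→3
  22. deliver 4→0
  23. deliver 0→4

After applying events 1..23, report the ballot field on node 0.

after 1 — timeout(0): n0:cand/b5/[-]
after 2 — deliver 0→4: n4:foll/b5/[-]
after 3 — deliver 4→0: ·
after 4 — deliver 0→1: n1:foll/b5/[-]
after 5 — deliver 1→0: n0:lead/b5/[-]
after 6 — deliver 0→3: n3:foll/b5/[-]
after 7 — deliver 3→0: ·
after 8 — deliver 0→2: n2:foll/b5/[-]
after 9 — deliver 2→0: ·
after 10 — propose(0,'x'): ·
after 11 — deliver 0→3: n3:foll/b5/[x]
after 12 — deliver 3→0: ·
after 13 — timeout(2): n2:cand/b12/[-]
after 14 — deliver 2→1: n1:foll/b12/[-]
after 15 — deliver 1→2: ·
after 16 — deliver 2→0: n0:foll/b12/[-]
after 17 — deliver 0→2: ·
after 18 — deliver 2→3: n3:foll/b12/[x]
after 19 — deliver 3→2: n2:lead/b12/[-]
after 20 — deliver 2→3: ·
after 21 — deliver 2→3: ·
after 22 — deliver 4→0: ·
after 23 — deliver 0→4: n4:foll/b5/[x]

12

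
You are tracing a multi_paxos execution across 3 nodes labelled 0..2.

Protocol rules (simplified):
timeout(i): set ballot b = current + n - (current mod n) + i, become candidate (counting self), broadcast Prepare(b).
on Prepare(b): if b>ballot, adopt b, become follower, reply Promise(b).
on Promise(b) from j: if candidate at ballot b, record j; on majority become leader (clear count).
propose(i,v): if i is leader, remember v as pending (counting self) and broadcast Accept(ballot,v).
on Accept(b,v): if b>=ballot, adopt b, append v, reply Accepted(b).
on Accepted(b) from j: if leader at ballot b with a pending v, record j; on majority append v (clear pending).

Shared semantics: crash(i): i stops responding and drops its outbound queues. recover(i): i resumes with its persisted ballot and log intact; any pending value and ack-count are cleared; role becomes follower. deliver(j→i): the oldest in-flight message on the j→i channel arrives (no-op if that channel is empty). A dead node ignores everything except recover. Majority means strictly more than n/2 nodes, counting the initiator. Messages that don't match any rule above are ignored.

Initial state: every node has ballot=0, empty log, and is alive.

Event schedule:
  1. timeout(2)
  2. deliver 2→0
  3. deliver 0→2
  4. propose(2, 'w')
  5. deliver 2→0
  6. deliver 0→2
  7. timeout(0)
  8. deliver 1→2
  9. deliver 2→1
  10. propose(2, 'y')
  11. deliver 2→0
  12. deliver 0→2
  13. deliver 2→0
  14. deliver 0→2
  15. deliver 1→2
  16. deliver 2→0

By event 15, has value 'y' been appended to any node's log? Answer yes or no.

no

after 1 — timeout(2): n2:cand/b5/[-]
after 2 — deliver 2→0: n0:foll/b5/[-]
after 3 — deliver 0→2: n2:lead/b5/[-]
after 4 — propose(2,'w'): ·
after 5 — deliver 2→0: n0:foll/b5/[w]
after 6 — deliver 0→2: n2:lead/b5/[w]
after 7 — timeout(0): n0:cand/b6/[w]
after 8 — deliver 1→2: ·
after 9 — deliver 2→1: n1:foll/b5/[-]
after 10 — propose(2,'y'): ·
after 11 — deliver 2→0: ·
after 12 — deliver 0→2: n2:foll/b6/[w]
after 13 — deliver 2→0: n0:lead/b6/[w]
after 14 — deliver 0→2: ·
after 15 — deliver 1→2: ·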